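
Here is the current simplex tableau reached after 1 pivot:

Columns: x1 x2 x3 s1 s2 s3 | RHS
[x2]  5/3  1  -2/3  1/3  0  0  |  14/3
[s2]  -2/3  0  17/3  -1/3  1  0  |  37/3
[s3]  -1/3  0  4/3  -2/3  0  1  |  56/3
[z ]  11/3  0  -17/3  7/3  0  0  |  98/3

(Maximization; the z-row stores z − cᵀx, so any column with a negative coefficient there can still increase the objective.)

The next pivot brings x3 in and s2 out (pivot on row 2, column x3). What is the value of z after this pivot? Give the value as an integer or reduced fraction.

Minimum ratio for x3: (37/3)/(17/3) = 37/17.
z changes by −(z-row coeff of x3)·ratio = −(-17/3)·(37/17) = 37/3.
New z = 98/3 + (37/3) = 45.

45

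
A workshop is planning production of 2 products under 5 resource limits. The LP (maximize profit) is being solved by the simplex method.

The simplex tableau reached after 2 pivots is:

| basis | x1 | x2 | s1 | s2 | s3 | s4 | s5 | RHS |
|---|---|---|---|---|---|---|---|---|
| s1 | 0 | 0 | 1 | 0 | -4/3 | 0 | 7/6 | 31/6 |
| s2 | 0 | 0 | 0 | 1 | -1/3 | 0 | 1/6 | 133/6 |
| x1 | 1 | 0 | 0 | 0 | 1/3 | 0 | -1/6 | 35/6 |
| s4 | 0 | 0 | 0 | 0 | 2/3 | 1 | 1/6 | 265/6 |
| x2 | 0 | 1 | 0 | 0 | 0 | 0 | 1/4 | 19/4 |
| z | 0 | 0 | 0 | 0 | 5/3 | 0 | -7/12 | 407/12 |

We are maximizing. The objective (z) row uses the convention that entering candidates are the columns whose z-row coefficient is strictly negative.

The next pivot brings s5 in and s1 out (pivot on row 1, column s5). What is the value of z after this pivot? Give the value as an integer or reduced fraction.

Minimum ratio for s5: (31/6)/(7/6) = 31/7.
z changes by −(z-row coeff of s5)·ratio = −(-7/12)·(31/7) = 31/12.
New z = 407/12 + (31/12) = 73/2.

73/2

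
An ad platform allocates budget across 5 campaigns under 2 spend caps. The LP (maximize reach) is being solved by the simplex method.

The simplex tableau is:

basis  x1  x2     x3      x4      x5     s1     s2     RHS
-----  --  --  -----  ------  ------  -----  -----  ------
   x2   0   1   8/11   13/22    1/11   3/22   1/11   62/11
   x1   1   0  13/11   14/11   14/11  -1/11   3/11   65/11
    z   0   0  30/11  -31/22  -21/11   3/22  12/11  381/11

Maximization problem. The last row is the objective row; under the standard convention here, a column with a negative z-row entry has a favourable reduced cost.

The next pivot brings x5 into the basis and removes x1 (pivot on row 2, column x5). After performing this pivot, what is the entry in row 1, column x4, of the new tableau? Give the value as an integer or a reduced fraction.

Pivot element is row 2, column x5: 14/11.
Normalize row 2: new (row 2, x4) = (14/11)/(14/11) = 1.
row 1 ← row 1 − (1/11)·(new row 2): 13/22 − (1/11)·1 = 1/2.

1/2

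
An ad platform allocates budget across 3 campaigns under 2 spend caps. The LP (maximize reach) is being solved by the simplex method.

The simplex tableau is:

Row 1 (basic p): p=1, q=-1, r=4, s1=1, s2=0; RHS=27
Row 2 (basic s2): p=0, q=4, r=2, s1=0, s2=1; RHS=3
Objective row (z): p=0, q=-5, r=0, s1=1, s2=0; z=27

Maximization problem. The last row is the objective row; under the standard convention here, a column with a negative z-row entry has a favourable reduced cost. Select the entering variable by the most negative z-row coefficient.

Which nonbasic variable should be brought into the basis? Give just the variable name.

q

Objective-row coefficients: p: 0, q: -5, r: 0, s1: 1, s2: 0.
The most negative is -5 in column q, so q enters.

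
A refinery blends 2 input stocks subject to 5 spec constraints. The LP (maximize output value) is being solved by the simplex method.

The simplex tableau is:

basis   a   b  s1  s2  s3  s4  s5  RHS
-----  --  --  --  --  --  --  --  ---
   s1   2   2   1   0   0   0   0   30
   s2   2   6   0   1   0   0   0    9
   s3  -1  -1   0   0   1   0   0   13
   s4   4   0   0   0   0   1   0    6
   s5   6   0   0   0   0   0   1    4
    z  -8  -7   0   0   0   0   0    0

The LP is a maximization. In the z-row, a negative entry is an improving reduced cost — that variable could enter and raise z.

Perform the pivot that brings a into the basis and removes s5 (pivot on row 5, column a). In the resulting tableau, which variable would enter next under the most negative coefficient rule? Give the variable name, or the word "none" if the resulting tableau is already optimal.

b

Pivot element 6. New z-row = old z-row − (-8)·(row 5/6).
Updated z-row coefficients: a: 0, b: -7, s1: 0, s2: 0, s3: 0, s4: 0, s5: 4/3.
The most negative is -7 in column b, so b would enter next.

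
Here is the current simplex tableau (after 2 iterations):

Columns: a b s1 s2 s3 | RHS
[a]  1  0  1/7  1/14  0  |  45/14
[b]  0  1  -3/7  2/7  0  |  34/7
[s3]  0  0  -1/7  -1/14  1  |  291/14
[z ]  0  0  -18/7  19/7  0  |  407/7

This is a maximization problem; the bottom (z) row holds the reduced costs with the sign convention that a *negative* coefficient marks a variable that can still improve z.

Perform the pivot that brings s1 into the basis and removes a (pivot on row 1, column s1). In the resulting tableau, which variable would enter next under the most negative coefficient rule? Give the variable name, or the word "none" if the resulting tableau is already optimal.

none

Pivot element 1/7. New z-row = old z-row − (-18/7)·(row 1/(1/7)).
Updated z-row coefficients: a: 18, b: 0, s1: 0, s2: 4, s3: 0.
No coefficient is strictly negative; the tableau after this pivot is optimal.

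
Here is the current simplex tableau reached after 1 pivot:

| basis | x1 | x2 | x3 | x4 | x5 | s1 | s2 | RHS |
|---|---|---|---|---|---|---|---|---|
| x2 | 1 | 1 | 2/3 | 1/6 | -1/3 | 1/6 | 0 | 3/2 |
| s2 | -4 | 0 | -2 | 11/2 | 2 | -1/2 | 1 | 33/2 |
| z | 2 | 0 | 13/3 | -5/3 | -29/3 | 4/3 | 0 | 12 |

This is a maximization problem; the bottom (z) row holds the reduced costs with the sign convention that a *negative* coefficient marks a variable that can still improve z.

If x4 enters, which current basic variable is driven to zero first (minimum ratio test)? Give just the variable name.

s2

Ratios: row 1 (x2): (3/2)/(1/6) = 9; row 2 (s2): (33/2)/(11/2) = 3.
Minimum ratio 3 is in the s2 row, so s2 leaves.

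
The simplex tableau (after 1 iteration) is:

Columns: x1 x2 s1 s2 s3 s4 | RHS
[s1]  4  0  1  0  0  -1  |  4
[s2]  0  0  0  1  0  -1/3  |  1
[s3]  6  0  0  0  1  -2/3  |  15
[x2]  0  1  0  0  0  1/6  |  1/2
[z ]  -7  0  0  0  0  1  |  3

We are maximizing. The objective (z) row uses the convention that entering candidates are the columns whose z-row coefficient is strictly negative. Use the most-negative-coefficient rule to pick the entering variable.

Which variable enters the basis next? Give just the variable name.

Objective-row coefficients: x1: -7, x2: 0, s1: 0, s2: 0, s3: 0, s4: 1.
The most negative is -7 in column x1, so x1 enters.

x1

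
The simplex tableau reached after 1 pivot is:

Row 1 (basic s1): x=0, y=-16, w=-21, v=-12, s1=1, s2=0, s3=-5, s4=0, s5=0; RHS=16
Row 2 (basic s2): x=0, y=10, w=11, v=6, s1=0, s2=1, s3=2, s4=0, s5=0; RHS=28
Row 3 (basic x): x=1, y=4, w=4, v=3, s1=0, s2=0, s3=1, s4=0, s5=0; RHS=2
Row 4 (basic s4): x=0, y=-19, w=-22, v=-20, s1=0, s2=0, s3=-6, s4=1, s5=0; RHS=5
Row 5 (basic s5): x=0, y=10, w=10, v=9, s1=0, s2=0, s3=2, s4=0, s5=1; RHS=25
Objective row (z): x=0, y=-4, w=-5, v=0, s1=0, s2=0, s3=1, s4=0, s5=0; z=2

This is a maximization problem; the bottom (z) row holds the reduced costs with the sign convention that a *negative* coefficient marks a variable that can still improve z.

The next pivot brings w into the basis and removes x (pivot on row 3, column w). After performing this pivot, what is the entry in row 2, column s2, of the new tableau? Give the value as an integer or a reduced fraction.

Pivot element is row 3, column w: 4.
Normalize row 3: new (row 3, s2) = 0/4 = 0.
row 2 ← row 2 − 11·(new row 3): 1 − 11·0 = 1.

1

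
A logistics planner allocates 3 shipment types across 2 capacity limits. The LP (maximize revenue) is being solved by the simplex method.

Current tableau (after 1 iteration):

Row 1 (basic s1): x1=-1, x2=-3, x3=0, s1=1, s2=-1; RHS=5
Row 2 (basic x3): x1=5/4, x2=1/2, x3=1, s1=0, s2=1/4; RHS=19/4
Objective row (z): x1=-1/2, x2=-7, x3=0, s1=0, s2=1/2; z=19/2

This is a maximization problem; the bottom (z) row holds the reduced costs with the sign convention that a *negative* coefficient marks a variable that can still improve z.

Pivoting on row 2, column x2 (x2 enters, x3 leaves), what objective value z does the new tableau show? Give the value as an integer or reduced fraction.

Minimum ratio for x2: (19/4)/(1/2) = 19/2.
z changes by −(z-row coeff of x2)·ratio = −(-7)·(19/2) = 133/2.
New z = 19/2 + (133/2) = 76.

76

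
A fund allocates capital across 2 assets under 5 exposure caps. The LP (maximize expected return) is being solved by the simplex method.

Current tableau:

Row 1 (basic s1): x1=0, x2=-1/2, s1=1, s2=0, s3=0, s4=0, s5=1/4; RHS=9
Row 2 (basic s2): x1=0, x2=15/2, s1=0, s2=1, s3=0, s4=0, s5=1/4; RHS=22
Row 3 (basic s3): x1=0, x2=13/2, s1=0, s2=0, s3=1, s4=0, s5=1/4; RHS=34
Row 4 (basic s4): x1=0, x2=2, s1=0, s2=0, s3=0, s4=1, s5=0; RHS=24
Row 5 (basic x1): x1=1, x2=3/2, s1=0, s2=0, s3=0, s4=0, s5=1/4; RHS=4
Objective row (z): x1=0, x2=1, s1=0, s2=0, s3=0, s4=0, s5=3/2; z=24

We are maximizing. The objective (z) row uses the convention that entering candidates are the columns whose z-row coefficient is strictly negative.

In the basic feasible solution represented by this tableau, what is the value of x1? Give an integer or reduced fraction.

4

x1 is basic (row 5); its value is the RHS of that row: 4.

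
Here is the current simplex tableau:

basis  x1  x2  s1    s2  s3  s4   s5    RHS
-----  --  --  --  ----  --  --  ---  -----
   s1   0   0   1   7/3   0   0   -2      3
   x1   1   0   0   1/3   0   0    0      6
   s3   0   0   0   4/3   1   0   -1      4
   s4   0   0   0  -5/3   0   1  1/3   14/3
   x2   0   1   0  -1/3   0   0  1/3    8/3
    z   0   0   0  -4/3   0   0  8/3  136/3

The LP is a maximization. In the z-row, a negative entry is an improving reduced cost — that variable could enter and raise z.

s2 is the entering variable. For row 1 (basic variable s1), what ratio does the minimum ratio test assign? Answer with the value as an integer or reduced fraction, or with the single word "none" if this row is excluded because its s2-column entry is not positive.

Ratio = RHS / (s2 entry) = 3 / (7/3) = 9/7.

9/7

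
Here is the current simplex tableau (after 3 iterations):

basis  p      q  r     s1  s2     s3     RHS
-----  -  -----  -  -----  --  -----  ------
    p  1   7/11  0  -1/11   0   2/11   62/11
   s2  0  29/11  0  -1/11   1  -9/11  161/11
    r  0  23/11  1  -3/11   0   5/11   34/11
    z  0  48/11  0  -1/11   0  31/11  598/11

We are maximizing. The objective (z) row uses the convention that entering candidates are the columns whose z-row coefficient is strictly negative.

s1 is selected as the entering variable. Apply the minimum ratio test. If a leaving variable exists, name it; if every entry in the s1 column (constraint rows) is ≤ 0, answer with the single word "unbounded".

s1-column entries: row 1: -1/11, row 2: -1/11, row 3: -3/11. All ≤ 0, so s1 can increase without bound; the LP is unbounded in this direction.

unbounded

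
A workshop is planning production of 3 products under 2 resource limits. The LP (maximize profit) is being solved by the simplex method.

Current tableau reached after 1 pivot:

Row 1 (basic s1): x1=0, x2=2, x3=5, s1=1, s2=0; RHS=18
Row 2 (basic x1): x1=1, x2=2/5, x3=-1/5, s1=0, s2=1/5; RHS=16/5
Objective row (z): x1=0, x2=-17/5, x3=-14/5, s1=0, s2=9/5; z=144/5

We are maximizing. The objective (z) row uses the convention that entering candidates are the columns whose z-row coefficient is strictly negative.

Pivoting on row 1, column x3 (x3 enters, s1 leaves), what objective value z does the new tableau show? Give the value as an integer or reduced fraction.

Minimum ratio for x3: 18/5 = 18/5.
z changes by −(z-row coeff of x3)·ratio = −(-14/5)·(18/5) = 252/25.
New z = 144/5 + (252/25) = 972/25.

972/25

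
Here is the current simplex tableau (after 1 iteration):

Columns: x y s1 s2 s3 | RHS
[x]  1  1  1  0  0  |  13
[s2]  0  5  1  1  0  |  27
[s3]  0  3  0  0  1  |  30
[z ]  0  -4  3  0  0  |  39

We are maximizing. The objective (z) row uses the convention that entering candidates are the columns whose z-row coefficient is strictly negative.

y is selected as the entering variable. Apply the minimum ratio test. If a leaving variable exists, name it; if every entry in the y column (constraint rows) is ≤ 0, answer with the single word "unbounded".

s2

Ratios: row 1 (x): 13/1 = 13; row 2 (s2): 27/5 = 27/5; row 3 (s3): 30/3 = 10.
Minimum ratio is in the s2 row, so s2 leaves.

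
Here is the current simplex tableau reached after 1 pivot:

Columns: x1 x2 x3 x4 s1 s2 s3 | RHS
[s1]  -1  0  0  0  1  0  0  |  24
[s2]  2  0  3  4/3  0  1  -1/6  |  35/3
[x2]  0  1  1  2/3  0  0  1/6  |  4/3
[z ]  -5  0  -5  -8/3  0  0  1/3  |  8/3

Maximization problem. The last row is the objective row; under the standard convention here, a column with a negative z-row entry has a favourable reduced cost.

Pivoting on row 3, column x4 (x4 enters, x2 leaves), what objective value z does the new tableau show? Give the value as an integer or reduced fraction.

8

Minimum ratio for x4: (4/3)/(2/3) = 2.
z changes by −(z-row coeff of x4)·ratio = −(-8/3)·2 = 16/3.
New z = 8/3 + (16/3) = 8.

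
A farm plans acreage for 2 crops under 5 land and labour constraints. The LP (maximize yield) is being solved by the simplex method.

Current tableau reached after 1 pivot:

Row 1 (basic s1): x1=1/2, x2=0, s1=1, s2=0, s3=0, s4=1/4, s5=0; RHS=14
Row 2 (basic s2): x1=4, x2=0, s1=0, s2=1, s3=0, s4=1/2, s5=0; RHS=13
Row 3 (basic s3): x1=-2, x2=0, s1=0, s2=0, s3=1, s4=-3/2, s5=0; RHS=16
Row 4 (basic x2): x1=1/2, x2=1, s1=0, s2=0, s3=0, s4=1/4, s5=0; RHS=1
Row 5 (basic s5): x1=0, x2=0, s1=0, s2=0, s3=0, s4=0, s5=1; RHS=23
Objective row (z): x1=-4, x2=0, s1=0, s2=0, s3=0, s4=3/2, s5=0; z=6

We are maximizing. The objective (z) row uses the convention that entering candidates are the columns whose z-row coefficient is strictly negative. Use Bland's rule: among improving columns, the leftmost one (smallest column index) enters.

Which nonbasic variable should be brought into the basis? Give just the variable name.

Objective-row coefficients: x1: -4, x2: 0, s1: 0, s2: 0, s3: 0, s4: 3/2, s5: 0.
Improving columns: x1. Bland's rule picks the smallest column index → x1.

x1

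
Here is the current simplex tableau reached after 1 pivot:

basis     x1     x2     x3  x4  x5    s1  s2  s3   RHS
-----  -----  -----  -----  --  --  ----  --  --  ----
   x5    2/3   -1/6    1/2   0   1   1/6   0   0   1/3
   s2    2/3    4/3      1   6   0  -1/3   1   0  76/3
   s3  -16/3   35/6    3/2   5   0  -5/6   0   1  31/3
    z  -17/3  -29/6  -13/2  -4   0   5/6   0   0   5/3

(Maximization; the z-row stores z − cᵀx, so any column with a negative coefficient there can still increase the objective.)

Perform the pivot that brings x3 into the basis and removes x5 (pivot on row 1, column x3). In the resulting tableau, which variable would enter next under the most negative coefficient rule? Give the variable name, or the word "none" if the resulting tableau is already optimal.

x2

Pivot element 1/2. New z-row = old z-row − (-13/2)·(row 1/(1/2)).
Updated z-row coefficients: x1: 3, x2: -7, x3: 0, x4: -4, x5: 13, s1: 3, s2: 0, s3: 0.
The most negative is -7 in column x2, so x2 would enter next.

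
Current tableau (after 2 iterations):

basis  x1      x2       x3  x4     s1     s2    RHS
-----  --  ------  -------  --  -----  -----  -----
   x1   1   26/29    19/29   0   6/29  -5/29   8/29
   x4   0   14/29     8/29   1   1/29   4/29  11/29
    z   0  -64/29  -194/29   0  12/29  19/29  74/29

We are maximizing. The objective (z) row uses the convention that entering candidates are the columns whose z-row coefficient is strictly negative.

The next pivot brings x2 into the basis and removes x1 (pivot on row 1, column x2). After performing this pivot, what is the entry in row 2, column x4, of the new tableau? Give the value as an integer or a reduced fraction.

1

Pivot element is row 1, column x2: 26/29.
Normalize row 1: new (row 1, x4) = 0/(26/29) = 0.
row 2 ← row 2 − (14/29)·(new row 1): 1 − (14/29)·0 = 1.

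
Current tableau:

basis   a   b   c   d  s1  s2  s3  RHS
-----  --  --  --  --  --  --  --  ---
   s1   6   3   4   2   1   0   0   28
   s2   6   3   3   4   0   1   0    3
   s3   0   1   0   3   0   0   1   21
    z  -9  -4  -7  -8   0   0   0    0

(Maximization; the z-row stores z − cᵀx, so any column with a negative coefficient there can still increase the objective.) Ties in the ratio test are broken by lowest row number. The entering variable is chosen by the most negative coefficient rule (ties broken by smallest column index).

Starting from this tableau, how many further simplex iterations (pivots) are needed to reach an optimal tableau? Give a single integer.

2

pivot: a in, s2 out → z = 9/2
pivot: c in, a out → z = 7
No improving column remains; optimal.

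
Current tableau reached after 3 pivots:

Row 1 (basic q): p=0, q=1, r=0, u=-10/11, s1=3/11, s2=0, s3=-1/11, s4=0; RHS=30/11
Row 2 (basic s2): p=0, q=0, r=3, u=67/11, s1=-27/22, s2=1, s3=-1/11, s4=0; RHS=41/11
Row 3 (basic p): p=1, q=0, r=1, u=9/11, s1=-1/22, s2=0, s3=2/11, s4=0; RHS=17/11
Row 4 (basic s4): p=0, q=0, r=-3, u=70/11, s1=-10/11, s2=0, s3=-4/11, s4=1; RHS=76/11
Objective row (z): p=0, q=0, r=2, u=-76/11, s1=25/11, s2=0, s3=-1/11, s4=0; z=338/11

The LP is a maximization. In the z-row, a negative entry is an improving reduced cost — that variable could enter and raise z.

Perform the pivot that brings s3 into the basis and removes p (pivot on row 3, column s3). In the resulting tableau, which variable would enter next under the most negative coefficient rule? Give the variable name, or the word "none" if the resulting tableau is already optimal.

Pivot element 2/11. New z-row = old z-row − (-1/11)·(row 3/(2/11)).
Updated z-row coefficients: p: 1/2, q: 0, r: 5/2, u: -13/2, s1: 9/4, s2: 0, s3: 0, s4: 0.
The most negative is -13/2 in column u, so u would enter next.

u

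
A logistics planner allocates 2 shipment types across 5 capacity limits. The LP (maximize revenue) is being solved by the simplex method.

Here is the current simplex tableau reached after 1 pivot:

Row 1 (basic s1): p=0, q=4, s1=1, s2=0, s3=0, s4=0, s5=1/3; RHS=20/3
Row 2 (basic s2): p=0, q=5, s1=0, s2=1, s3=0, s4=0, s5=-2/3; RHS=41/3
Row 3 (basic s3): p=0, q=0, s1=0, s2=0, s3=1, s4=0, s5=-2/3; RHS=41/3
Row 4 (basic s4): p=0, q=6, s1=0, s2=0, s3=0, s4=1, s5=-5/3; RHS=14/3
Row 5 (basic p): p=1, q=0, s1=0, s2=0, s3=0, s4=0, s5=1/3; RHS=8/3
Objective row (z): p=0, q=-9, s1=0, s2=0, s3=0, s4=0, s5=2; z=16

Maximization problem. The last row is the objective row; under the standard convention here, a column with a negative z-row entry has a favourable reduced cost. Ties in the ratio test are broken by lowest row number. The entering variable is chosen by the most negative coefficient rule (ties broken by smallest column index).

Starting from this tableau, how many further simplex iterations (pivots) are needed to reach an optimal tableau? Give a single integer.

2

pivot: q in, s4 out → z = 23
pivot: s5 in, s1 out → z = 315/13
No improving column remains; optimal.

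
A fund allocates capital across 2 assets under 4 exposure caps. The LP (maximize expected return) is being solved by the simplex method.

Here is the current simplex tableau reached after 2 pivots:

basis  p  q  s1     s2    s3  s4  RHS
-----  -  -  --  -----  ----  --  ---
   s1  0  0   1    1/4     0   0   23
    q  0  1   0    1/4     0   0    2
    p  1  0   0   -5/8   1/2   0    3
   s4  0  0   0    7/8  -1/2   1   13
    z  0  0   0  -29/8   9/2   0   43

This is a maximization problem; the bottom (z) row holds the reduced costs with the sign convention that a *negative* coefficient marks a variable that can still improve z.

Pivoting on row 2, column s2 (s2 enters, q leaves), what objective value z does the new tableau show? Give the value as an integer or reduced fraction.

72

Minimum ratio for s2: 2/(1/4) = 8.
z changes by −(z-row coeff of s2)·ratio = −(-29/8)·8 = 29.
New z = 43 + 29 = 72.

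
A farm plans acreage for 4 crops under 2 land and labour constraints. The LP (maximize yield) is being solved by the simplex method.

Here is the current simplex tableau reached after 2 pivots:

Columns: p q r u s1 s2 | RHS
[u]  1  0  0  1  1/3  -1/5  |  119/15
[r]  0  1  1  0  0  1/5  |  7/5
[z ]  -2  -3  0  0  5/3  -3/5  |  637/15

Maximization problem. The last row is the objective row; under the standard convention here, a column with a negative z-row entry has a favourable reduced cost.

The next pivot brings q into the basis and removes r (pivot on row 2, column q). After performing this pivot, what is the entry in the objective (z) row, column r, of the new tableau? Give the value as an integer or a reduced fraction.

Pivot element is row 2, column q: 1.
Normalize row 2: new (row 2, r) = 1/1 = 1.
z-row ← z-row − (-3)·(new row 2): 0 − (-3)·1 = 3.

3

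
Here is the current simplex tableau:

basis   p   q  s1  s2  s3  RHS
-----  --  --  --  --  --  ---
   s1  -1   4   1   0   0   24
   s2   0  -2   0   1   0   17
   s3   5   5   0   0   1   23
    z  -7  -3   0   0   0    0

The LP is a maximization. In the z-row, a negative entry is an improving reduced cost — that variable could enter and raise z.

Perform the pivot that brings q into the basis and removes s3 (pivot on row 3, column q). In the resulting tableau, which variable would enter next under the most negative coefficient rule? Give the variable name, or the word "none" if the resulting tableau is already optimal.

Pivot element 5. New z-row = old z-row − (-3)·(row 3/5).
Updated z-row coefficients: p: -4, q: 0, s1: 0, s2: 0, s3: 3/5.
The most negative is -4 in column p, so p would enter next.

p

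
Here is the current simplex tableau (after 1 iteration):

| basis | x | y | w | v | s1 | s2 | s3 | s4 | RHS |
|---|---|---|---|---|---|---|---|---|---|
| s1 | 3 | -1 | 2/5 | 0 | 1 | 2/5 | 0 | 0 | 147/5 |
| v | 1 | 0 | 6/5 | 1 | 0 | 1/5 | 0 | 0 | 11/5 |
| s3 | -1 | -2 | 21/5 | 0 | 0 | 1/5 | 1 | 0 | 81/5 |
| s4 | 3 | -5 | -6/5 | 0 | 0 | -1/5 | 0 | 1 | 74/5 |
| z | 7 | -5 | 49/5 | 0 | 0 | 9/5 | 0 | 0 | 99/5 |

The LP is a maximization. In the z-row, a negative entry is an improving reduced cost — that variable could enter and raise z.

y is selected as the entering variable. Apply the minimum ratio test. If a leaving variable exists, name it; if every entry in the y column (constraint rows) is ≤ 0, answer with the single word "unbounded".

y-column entries: row 1: -1, row 2: 0, row 3: -2, row 4: -5. All ≤ 0, so y can increase without bound; the LP is unbounded in this direction.

unbounded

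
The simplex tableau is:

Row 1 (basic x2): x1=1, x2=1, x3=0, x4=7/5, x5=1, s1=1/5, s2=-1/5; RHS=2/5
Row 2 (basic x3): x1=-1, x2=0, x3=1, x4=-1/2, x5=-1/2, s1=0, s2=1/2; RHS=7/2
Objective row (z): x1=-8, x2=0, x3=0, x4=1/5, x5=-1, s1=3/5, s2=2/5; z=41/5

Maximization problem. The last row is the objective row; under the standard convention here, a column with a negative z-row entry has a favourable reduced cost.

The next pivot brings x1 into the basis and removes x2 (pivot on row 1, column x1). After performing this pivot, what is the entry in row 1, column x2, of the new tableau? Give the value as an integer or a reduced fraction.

Pivot element is row 1, column x1: 1.
Normalize row 1: new (row 1, x2) = 1/1 = 1.
Row 1 is the pivot row, so the entry is 1.

1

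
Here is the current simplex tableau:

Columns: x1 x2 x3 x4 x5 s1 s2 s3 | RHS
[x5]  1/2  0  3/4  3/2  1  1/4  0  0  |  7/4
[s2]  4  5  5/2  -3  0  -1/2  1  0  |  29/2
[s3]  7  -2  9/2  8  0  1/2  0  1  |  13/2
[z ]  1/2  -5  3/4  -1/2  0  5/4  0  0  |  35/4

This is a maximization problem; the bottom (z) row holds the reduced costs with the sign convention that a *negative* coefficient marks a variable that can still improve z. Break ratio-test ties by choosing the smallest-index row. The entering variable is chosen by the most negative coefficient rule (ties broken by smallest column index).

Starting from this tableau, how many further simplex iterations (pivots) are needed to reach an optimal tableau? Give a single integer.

pivot: x2 in, s2 out → z = 93/4
pivot: x4 in, x5 out → z = 82/3
No improving column remains; optimal.

2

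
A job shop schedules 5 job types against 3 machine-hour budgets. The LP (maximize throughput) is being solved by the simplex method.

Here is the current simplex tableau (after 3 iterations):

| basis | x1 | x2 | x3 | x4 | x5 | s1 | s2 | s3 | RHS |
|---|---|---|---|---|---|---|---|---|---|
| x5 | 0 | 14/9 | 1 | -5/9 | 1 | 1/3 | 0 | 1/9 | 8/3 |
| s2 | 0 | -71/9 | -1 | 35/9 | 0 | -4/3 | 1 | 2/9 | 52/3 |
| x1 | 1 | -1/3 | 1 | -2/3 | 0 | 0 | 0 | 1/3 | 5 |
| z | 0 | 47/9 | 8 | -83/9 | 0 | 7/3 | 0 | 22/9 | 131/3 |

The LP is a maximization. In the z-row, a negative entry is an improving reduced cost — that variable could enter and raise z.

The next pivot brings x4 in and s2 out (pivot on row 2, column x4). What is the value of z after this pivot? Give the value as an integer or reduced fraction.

Minimum ratio for x4: (52/3)/(35/9) = 156/35.
z changes by −(z-row coeff of x4)·ratio = −(-83/9)·(156/35) = 4316/105.
New z = 131/3 + (4316/105) = 2967/35.

2967/35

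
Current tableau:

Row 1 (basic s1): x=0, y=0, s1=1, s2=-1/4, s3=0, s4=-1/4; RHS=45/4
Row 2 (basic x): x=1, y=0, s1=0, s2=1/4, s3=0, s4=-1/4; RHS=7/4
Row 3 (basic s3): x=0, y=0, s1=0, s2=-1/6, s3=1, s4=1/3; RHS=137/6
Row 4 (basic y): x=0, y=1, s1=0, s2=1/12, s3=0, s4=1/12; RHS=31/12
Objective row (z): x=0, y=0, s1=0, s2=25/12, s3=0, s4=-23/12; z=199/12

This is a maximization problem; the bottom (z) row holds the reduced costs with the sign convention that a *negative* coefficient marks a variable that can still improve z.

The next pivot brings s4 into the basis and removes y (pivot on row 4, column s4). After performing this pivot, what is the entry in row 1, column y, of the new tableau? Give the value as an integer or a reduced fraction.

3

Pivot element is row 4, column s4: 1/12.
Normalize row 4: new (row 4, y) = 1/(1/12) = 12.
row 1 ← row 1 − (-1/4)·(new row 4): 0 − (-1/4)·12 = 3.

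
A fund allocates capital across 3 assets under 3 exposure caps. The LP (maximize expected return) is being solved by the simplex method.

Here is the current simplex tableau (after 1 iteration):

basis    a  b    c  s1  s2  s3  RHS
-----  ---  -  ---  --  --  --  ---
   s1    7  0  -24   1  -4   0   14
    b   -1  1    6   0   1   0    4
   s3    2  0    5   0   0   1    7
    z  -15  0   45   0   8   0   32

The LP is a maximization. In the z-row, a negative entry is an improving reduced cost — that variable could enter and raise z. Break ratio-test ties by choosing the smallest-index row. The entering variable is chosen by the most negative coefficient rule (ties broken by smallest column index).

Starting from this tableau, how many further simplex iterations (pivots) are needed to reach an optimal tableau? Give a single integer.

2

pivot: a in, s1 out → z = 62
pivot: c in, s3 out → z = 5281/83
No improving column remains; optimal.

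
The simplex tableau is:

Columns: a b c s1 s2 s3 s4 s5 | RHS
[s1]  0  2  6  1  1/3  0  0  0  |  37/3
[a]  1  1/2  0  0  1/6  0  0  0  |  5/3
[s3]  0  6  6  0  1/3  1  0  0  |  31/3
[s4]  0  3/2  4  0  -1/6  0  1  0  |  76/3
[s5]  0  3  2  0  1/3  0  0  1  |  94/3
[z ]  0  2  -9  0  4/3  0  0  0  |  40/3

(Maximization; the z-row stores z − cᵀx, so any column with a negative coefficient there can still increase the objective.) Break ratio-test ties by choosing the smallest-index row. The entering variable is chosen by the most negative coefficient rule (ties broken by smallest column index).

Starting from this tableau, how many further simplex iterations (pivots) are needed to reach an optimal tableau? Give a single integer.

1

pivot: c in, s3 out → z = 173/6
No improving column remains; optimal.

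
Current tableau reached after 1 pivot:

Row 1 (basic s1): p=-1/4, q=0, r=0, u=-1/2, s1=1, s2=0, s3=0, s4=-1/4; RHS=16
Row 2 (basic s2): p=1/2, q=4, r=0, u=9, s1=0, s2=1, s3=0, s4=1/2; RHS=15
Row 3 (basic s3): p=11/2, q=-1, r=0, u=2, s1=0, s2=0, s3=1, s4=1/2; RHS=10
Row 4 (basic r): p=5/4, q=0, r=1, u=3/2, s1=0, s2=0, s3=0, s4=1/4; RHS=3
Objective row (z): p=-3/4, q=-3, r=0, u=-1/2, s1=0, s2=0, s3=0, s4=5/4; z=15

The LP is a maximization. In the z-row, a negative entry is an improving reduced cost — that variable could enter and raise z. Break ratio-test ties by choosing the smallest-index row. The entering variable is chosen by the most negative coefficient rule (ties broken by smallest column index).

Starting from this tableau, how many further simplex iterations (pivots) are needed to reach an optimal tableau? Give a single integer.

2

pivot: q in, s2 out → z = 105/4
pivot: p in, r out → z = 543/20
No improving column remains; optimal.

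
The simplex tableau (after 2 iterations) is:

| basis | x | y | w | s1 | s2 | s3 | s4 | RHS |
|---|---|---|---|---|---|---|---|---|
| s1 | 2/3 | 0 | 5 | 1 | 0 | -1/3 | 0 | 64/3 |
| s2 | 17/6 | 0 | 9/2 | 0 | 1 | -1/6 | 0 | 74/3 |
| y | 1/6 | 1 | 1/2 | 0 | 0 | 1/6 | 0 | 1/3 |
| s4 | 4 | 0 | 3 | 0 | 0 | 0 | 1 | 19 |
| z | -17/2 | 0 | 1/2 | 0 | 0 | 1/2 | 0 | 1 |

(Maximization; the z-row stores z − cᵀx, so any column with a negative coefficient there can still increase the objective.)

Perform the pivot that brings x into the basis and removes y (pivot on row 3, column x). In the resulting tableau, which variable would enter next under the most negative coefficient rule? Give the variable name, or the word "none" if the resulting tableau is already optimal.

Pivot element 1/6. New z-row = old z-row − (-17/2)·(row 3/(1/6)).
Updated z-row coefficients: x: 0, y: 51, w: 26, s1: 0, s2: 0, s3: 9, s4: 0.
No coefficient is strictly negative; the tableau after this pivot is optimal.

none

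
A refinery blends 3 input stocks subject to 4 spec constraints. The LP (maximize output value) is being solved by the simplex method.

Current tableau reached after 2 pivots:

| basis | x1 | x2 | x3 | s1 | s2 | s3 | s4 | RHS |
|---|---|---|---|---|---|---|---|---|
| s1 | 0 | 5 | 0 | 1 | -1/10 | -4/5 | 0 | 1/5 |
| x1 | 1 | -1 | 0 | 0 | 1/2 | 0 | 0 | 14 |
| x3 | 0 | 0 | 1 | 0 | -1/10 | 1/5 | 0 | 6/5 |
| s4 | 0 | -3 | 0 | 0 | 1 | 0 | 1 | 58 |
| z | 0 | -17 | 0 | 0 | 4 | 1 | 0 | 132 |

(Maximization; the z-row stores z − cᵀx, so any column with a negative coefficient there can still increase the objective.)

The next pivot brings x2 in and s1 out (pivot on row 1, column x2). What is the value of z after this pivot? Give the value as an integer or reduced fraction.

Minimum ratio for x2: (1/5)/5 = 1/25.
z changes by −(z-row coeff of x2)·ratio = −(-17)·(1/25) = 17/25.
New z = 132 + (17/25) = 3317/25.

3317/25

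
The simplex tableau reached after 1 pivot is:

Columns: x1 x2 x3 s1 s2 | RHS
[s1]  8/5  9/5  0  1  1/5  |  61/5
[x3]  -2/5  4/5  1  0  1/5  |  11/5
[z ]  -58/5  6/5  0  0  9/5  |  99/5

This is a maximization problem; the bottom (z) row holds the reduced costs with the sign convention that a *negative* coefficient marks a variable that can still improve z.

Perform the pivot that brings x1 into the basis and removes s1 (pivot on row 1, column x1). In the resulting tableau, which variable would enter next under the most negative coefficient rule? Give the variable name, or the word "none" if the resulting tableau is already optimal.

Pivot element 8/5. New z-row = old z-row − (-58/5)·(row 1/(8/5)).
Updated z-row coefficients: x1: 0, x2: 57/4, x3: 0, s1: 29/4, s2: 13/4.
No coefficient is strictly negative; the tableau after this pivot is optimal.

none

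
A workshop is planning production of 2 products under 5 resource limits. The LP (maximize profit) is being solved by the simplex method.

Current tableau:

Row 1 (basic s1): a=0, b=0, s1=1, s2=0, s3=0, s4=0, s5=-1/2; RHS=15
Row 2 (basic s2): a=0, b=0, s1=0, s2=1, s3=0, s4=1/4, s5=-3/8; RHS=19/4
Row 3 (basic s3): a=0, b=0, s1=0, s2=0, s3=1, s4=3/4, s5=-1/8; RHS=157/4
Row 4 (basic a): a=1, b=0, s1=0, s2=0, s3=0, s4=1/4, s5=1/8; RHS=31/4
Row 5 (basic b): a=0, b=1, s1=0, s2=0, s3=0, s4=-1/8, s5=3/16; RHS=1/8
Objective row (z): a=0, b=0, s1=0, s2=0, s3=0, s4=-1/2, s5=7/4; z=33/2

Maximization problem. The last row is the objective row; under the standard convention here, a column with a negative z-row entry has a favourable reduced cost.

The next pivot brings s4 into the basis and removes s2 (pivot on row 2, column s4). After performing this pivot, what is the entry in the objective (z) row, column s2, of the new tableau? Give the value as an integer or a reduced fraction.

Pivot element is row 2, column s4: 1/4.
Normalize row 2: new (row 2, s2) = 1/(1/4) = 4.
z-row ← z-row − (-1/2)·(new row 2): 0 − (-1/2)·4 = 2.

2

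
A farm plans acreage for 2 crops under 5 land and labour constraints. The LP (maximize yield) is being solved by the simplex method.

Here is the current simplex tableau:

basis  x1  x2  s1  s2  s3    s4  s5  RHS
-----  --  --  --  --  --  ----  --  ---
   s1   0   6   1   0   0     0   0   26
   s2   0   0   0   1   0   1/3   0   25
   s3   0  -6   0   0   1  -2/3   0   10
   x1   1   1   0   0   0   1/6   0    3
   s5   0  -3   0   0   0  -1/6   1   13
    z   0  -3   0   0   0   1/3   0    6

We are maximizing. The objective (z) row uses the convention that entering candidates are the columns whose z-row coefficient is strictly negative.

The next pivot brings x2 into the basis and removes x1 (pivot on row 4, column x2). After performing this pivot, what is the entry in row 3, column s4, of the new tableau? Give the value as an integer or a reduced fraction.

Pivot element is row 4, column x2: 1.
Normalize row 4: new (row 4, s4) = (1/6)/1 = 1/6.
row 3 ← row 3 − (-6)·(new row 4): -2/3 − (-6)·(1/6) = 1/3.

1/3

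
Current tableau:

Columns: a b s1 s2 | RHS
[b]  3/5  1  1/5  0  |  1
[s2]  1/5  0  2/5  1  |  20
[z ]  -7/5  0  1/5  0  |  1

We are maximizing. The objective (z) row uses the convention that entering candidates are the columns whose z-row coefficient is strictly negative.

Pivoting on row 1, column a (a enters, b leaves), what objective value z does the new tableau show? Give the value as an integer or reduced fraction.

10/3

Minimum ratio for a: 1/(3/5) = 5/3.
z changes by −(z-row coeff of a)·ratio = −(-7/5)·(5/3) = 7/3.
New z = 1 + (7/3) = 10/3.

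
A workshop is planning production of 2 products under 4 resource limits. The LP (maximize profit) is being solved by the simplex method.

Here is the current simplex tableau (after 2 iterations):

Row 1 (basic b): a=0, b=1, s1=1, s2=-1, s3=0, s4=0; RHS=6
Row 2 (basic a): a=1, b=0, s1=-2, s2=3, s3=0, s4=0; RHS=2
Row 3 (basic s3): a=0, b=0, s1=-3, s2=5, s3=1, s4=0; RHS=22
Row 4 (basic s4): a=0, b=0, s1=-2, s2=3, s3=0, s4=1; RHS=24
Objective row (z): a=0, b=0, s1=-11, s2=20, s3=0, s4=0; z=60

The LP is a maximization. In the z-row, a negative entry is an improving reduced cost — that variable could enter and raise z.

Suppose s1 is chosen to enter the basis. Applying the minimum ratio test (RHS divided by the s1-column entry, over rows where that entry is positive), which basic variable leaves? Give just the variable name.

b

Ratios: row 1 (b): 6/1 = 6; row 2 (a): entry -2 ≤ 0, skip; row 3 (s3): entry -3 ≤ 0, skip; row 4 (s4): entry -2 ≤ 0, skip.
Minimum ratio 6 is in the b row, so b leaves.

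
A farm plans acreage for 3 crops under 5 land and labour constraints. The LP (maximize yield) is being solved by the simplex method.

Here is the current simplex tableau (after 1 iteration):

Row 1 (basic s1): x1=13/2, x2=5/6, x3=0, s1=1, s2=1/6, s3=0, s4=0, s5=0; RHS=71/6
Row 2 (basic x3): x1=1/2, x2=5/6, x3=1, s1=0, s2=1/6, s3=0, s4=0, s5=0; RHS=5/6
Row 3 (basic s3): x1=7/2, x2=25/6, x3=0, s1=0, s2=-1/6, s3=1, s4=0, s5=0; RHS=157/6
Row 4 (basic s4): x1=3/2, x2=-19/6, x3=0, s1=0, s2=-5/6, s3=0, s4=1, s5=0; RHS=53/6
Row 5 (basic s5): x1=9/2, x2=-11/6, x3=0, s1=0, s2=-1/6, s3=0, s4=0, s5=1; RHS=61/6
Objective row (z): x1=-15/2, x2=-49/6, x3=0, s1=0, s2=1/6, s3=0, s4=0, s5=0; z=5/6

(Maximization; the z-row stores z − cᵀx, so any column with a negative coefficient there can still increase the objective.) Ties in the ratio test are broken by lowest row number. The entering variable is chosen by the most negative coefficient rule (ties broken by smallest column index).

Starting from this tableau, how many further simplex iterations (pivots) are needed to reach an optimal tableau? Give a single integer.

pivot: x2 in, x3 out → z = 9
pivot: x1 in, x2 out → z = 40/3
No improving column remains; optimal.

2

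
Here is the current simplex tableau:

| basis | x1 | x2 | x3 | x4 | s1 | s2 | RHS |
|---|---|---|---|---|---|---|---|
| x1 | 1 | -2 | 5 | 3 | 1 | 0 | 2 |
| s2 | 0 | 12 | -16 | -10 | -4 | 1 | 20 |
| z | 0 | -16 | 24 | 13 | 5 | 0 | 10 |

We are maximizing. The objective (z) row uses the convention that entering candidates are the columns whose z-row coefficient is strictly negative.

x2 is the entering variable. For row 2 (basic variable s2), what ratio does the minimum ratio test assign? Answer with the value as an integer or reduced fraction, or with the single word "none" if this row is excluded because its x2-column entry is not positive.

5/3

Ratio = RHS / (x2 entry) = 20 / 12 = 5/3.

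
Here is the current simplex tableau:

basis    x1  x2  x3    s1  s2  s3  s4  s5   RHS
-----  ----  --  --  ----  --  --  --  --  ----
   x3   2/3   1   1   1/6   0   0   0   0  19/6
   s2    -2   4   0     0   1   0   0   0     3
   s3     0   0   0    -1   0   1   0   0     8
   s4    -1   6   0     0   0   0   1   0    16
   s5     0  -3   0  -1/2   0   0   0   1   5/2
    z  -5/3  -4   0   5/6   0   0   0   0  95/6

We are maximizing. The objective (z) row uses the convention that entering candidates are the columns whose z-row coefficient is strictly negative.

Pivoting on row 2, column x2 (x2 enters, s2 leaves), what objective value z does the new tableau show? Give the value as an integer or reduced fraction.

Minimum ratio for x2: 3/4 = 3/4.
z changes by −(z-row coeff of x2)·ratio = −(-4)·(3/4) = 3.
New z = 95/6 + 3 = 113/6.

113/6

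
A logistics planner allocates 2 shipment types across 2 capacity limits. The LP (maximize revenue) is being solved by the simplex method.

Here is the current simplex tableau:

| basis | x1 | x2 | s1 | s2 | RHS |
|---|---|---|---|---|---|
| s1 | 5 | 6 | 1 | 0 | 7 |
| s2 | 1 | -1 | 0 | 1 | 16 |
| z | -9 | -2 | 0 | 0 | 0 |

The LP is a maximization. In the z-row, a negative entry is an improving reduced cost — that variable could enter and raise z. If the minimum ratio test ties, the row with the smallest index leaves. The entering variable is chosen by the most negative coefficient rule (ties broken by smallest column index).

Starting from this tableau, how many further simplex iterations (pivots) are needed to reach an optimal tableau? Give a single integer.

pivot: x1 in, s1 out → z = 63/5
No improving column remains; optimal.

1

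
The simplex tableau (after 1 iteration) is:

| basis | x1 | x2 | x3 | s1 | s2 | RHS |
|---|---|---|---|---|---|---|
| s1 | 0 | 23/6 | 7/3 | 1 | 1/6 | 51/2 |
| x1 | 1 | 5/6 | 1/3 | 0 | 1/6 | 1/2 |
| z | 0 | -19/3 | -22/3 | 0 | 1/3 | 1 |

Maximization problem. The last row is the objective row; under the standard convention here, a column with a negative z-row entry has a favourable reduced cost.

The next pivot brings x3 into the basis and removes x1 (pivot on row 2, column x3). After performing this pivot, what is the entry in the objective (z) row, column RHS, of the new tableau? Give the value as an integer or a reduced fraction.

12

Pivot element is row 2, column x3: 1/3.
Normalize row 2: new (row 2, RHS) = (1/2)/(1/3) = 3/2.
z-row ← z-row − (-22/3)·(new row 2): 1 − (-22/3)·(3/2) = 12.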